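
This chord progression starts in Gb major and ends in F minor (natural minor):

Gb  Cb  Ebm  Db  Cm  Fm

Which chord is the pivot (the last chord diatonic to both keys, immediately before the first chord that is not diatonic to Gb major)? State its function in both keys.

Db — V in Gb major, VI in F minor

Chords diatonic to Gb major: Gb, Abm, Bbm, Cb, Db, Ebm, Fdim.
Reading the progression, the first chord not in that set is Cm, so the modulation leaves Gb major there.
The chord immediately before Cm is Db, which is diatonic to both keys: V in Gb major and VI in F minor.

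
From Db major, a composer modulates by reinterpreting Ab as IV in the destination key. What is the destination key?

The numeral IV denotes a major triad on scale degree 4. With Ab on degree 4, the tonic of the new key is Eb.
Degree 4 carries a major triad in major keys, so the destination is Eb major.
Check: the diatonic triads of Eb major are Eb (I), Fm (ii), Gm (iii), Ab (IV), Bb (V), Cm (vi), Ddim (vii°) — Ab is indeed IV.

Eb major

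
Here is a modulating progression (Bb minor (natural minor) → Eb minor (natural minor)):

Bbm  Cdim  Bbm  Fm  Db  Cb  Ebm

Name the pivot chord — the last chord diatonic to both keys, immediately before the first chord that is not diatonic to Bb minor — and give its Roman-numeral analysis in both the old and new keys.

Db — III in Bb minor, VII in Eb minor

Chords diatonic to Bb minor: Bbm, Cdim, Db, Ebm, Fm, Gb, Ab.
Reading the progression, the first chord not in that set is Cb, so the modulation leaves Bb minor there.
The chord immediately before Cb is Db, which is diatonic to both keys: III in Bb minor and VII in Eb minor.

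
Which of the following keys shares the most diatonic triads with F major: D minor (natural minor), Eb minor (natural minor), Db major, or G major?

D minor

Triads of F major: F major (I), G minor (ii), A minor (iii), Bb major (IV), C major (V), D minor (vi), E diminished (vii°).
D minor (natural minor) shares 7: F, Gm, Am, Bb, C, Dm, Edim.
Eb minor (natural minor) shares 0: none.
Db major shares 0: none.
G major shares 2: Am, C.
The most common triads (7) are shared with D minor.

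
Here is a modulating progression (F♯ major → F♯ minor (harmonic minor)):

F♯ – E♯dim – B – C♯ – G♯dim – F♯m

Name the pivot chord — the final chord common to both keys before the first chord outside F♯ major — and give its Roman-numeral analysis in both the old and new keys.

Chords diatonic to F♯ major: F♯, G♯m, A♯m, B, C♯, D♯m, E♯dim.
Reading the progression, the first chord not in that set is G♯dim, so the modulation leaves F♯ major there.
The chord immediately before G♯dim is C♯, which is diatonic to both keys: V in F♯ major and V in F♯ minor.

C♯ — V in F♯ major, V in F♯ minor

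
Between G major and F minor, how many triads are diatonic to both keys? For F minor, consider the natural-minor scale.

Diatonic triads of G major: G (I), Am (ii), Bm (iii), C (IV), D (V), Em (vi), F♯dim (vii°).
Diatonic triads of F minor (natural minor): Fm (i), Gdim (ii°), A♭ (III), B♭m (iv), Cm (v), D♭ (VI), E♭ (VII).
No triad has the same root and quality in both keys.

0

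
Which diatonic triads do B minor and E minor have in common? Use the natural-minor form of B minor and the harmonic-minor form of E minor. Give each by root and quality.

Em

Triads in B minor (natural minor): Bm (i), C♯dim (ii°), D (III), Em (iv), F♯m (v), G (VI), A (VII).
Triads in E minor (harmonic minor): Em (i), F♯dim (ii°), Gaug (III+), Am (iv), B (V), C (VI), D♯dim (vii°).
Shared triads with their functions: Em (iv in B minor, i in E minor).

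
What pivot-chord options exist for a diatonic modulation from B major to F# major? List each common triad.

B, D#m, F#, G#m

Triads in B major: B major (I), C# minor (ii), D# minor (iii), E major (IV), F# major (V), G# minor (vi), A# diminished (vii°).
Triads in F# major: F# major (I), G# minor (ii), A# minor (iii), B major (IV), C# major (V), D# minor (vi), E# diminished (vii°).
Shared triads with their functions: B major (I in B major, IV in F# major); D# minor (iii in B major, vi in F# major); F# major (V in B major, I in F# major); G# minor (vi in B major, ii in F# major).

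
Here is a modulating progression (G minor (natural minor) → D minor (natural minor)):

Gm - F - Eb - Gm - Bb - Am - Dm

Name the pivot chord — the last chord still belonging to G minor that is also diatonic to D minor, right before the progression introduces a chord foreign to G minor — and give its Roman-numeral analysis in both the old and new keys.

Chords diatonic to G minor: Gm, Adim, Bb, Cm, Dm, Eb, F.
Reading the progression, the first chord not in that set is Am, so the modulation leaves G minor there.
The chord immediately before Am is Bb, which is diatonic to both keys: III in G minor and VI in D minor.

Bb — III in G minor, VI in D minor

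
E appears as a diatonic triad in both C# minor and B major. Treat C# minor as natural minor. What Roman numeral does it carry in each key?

III in C# minor; IV in B major

The scale of C# minor (natural minor) is C# D# E F# G# A B; E is degree 3, and the triad built there (E-G#-B) is major, so it is III.
The scale of B major is B C# D# E F# G# A#; E is degree 4, and the triad built there (E-G#-B) is major, so it is IV.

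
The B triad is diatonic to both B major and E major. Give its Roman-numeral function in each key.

The scale of B major is B C♯ D♯ E F♯ G♯ A♯; B is degree 1, and the triad built there (B-D♯-F♯) is major, so it is I.
The scale of E major is E F♯ G♯ A B C♯ D♯; B is degree 5, and the triad built there (B-D♯-F♯) is major, so it is V.

I in B major; V in E major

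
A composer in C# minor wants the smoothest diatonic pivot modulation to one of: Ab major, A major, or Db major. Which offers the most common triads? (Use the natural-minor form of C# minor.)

Triads of C# minor (natural minor): C# minor (i), D# diminished (ii°), E major (III), F# minor (iv), G# minor (v), A major (VI), B major (VII).
Ab major shares 0: none.
A major shares 4: C#m, E, F#m, A.
Db major shares 0: none.
The most common triads (4) are shared with A major.

A major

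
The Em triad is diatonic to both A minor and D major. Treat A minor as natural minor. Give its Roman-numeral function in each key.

v in A minor; ii in D major

The scale of A minor (natural minor) is A B C D E F G; E is degree 5, and the triad built there (E-G-B) is minor, so it is v.
The scale of D major is D E F# G A B C#; E is degree 2, and the triad built there (E-G-B) is minor, so it is ii.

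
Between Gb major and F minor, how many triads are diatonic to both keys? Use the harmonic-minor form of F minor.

Diatonic triads of Gb major: Gb (I), Abm (ii), Bbm (iii), Cb (IV), Db (V), Ebm (vi), Fdim (vii°).
Diatonic triads of F minor (harmonic minor): Fm (i), Gdim (ii°), Abaug (III+), Bbm (iv), C (V), Db (VI), Edim (vii°).
Matching root and quality in both lists: Bbm, Db.
That gives 2 common triads.

2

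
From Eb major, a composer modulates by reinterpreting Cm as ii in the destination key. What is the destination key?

The numeral ii denotes a minor triad on scale degree 2. With C on degree 2, the tonic of the new key is Bb.
Degree 2 carries a minor triad in major keys, so the destination is Bb major.
Check: the diatonic triads of Bb major are Bb (I), Cm (ii), Dm (iii), Eb (IV), F (V), Gm (vi), Adim (vii°) — Cm is indeed ii.

Bb major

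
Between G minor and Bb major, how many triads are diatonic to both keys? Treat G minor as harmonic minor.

4

Diatonic triads of G minor (harmonic minor): Gm (i), Adim (ii°), Bbaug (III+), Cm (iv), D (V), Eb (VI), F#dim (vii°).
Diatonic triads of Bb major: Bb (I), Cm (ii), Dm (iii), Eb (IV), F (V), Gm (vi), Adim (vii°).
Matching root and quality in both lists: Gm, Adim, Cm, Eb.
That gives 4 common triads.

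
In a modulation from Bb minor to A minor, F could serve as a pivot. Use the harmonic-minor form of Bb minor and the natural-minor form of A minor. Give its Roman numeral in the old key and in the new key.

The scale of Bb minor (harmonic minor) is Bb C Db Eb F Gb A; F is degree 5, and the triad built there (F-A-C) is major, so it is V.
The scale of A minor (natural minor) is A B C D E F G; F is degree 6, and the triad built there (F-A-C) is major, so it is VI.

V in Bb minor; VI in A minor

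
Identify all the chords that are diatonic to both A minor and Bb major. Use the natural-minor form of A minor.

Triads in A minor (natural minor): Am (i), Bdim (ii°), C (III), Dm (iv), Em (v), F (VI), G (VII).
Triads in Bb major: Bb (I), Cm (ii), Dm (iii), Eb (IV), F (V), Gm (vi), Adim (vii°).
Shared triads with their functions: Dm (iv in A minor, iii in Bb major); F (VI in A minor, V in Bb major).

Dm, F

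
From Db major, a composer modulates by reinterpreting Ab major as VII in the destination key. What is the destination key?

Bb minor

The numeral VII denotes a major triad on scale degree 7. With Ab on degree 7, the tonic of the new key is Bb.
Degree 7 carries a major triad in natural-minor keys, so the destination is Bb minor.
Check: the diatonic triads of Bb minor (natural minor) are Bbm (i), Cdim (ii°), Db (III), Ebm (iv), Fm (v), Gb (VI), Ab (VII) — Ab major is indeed VII.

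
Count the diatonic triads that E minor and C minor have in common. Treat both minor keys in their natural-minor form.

Diatonic triads of E minor (natural minor): Em (i), F♯dim (ii°), G (III), Am (iv), Bm (v), C (VI), D (VII).
Diatonic triads of C minor (natural minor): Cm (i), Ddim (ii°), E♭ (III), Fm (iv), Gm (v), A♭ (VI), B♭ (VII).
No triad has the same root and quality in both keys.

0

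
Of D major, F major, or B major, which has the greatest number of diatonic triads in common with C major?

Triads of C major: C (I), Dm (ii), Em (iii), F (IV), G (V), Am (vi), Bdim (vii°).
D major shares 2: Em, G.
F major shares 4: C, Dm, F, Am.
B major shares 0: none.
The most common triads (4) are shared with F major.

F major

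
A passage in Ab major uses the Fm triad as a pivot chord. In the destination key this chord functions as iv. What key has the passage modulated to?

The numeral iv denotes a minor triad on scale degree 4. With F on degree 4, the tonic of the new key is C.
Degree 4 carries a minor triad in minor keys, so the destination is C minor.
Check: the diatonic triads of C minor (natural minor) are Cm (i), Ddim (ii°), Eb (III), Fm (iv), Gm (v), Ab (VI), Bb (VII) — Fm is indeed iv.

C minor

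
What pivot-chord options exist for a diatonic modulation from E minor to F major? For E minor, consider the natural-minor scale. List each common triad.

Am, C

Triads in E minor (natural minor): E minor (i), F# diminished (ii°), G major (III), A minor (iv), B minor (v), C major (VI), D major (VII).
Triads in F major: F major (I), G minor (ii), A minor (iii), Bb major (IV), C major (V), D minor (vi), E diminished (vii°).
Shared triads with their functions: A minor (iv in E minor, iii in F major); C major (VI in E minor, V in F major).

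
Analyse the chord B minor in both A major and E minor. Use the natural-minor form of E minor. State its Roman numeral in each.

ii in A major; v in E minor

The scale of A major is A B C# D E F# G#; B is degree 2, and the triad built there (B-D-F#) is minor, so it is ii.
The scale of E minor (natural minor) is E F# G A B C D; B is degree 5, and the triad built there (B-D-F#) is minor, so it is v.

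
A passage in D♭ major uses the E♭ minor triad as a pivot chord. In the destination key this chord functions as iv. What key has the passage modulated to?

The numeral iv denotes a minor triad on scale degree 4. With E♭ on degree 4, the tonic of the new key is B♭.
Degree 4 carries a minor triad in minor keys, so the destination is B♭ minor.
Check: the diatonic triads of B♭ minor (natural minor) are B♭m (i), Cdim (ii°), D♭ (III), E♭m (iv), Fm (v), G♭ (VI), A♭ (VII) — E♭ minor is indeed iv.

B♭ minor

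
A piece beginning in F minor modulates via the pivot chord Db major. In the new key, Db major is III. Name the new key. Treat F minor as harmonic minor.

Bb minor

The numeral III denotes a major triad on scale degree 3. With Db on degree 3, the tonic of the new key is Bb.
Degree 3 carries a major triad in natural-minor keys, so the destination is Bb minor.
Check: the diatonic triads of Bb minor (natural minor) are Bbm (i), Cdim (ii°), Db (III), Ebm (iv), Fm (v), Gb (VI), Ab (VII) — Db major is indeed III.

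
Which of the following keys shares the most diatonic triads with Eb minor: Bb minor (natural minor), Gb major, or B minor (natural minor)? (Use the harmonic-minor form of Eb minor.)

Triads of Eb minor (harmonic minor): Ebm (i), Fdim (ii°), Gbaug (III+), Abm (iv), Bb (V), Cb (VI), Ddim (vii°).
Bb minor (natural minor) shares 1: Ebm.
Gb major shares 4: Ebm, Fdim, Abm, Cb.
B minor (natural minor) shares 0: none.
The most common triads (4) are shared with Gb major.

Gb major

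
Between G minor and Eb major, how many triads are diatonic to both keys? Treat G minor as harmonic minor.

Diatonic triads of G minor (harmonic minor): Gm (i), Adim (ii°), Bbaug (III+), Cm (iv), D (V), Eb (VI), F#dim (vii°).
Diatonic triads of Eb major: Eb (I), Fm (ii), Gm (iii), Ab (IV), Bb (V), Cm (vi), Ddim (vii°).
Matching root and quality in both lists: Gm, Cm, Eb.
That gives 3 common triads.

3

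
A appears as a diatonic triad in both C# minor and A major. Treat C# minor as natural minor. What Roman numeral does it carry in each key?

VI in C# minor; I in A major

The scale of C# minor (natural minor) is C# D# E F# G# A B; A is degree 6, and the triad built there (A-C#-E) is major, so it is VI.
The scale of A major is A B C# D E F# G#; A is degree 1, and the triad built there (A-C#-E) is major, so it is I.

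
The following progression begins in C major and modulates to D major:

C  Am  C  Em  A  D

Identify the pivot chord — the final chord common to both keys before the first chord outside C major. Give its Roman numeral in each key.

Em — iii in C major, ii in D major

Chords diatonic to C major: C, Dm, Em, F, G, Am, Bdim.
Reading the progression, the first chord not in that set is A, so the modulation leaves C major there.
The chord immediately before A is Em, which is diatonic to both keys: iii in C major and ii in D major.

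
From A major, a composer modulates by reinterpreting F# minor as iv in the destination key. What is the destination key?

C# minor

The numeral iv denotes a minor triad on scale degree 4. With F# on degree 4, the tonic of the new key is C#.
Degree 4 carries a minor triad in minor keys, so the destination is C# minor.
Check: the diatonic triads of C# minor (natural minor) are C#m (i), D#dim (ii°), E (III), F#m (iv), G#m (v), A (VI), B (VII) — F# minor is indeed iv.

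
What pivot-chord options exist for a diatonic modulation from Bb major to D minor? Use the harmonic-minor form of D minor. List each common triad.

Bb, Dm, Gm

Triads in Bb major: Bb major (I), C minor (ii), D minor (iii), Eb major (IV), F major (V), G minor (vi), A diminished (vii°).
Triads in D minor (harmonic minor): D minor (i), E diminished (ii°), F augmented (III+), G minor (iv), A major (V), Bb major (VI), C# diminished (vii°).
Shared triads with their functions: Bb major (I in Bb major, VI in D minor); D minor (iii in Bb major, i in D minor); G minor (vi in Bb major, iv in D minor).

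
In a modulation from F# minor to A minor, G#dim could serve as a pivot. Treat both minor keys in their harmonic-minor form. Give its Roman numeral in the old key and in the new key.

The scale of F# minor (harmonic minor) is F# G# A B C# D E#; G# is degree 2, and the triad built there (G#-B-D) is diminished, so it is ii°.
The scale of A minor (harmonic minor) is A B C D E F G#; G# is degree 7, and the triad built there (G#-B-D) is diminished, so it is vii°.

ii° in F# minor; vii° in A minor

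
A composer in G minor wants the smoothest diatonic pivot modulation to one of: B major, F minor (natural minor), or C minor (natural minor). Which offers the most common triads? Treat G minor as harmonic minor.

C minor

Triads of G minor (harmonic minor): G minor (i), A diminished (ii°), Bb augmented (III+), C minor (iv), D major (V), Eb major (VI), F# diminished (vii°).
B major shares 0: none.
F minor (natural minor) shares 2: Cm, Eb.
C minor (natural minor) shares 3: Gm, Cm, Eb.
The most common triads (3) are shared with C minor.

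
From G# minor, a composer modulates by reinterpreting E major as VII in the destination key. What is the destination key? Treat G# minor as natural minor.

F# minor

The numeral VII denotes a major triad on scale degree 7. With E on degree 7, the tonic of the new key is F#.
Degree 7 carries a major triad in natural-minor keys, so the destination is F# minor.
Check: the diatonic triads of F# minor (natural minor) are F#m (i), G#dim (ii°), A (III), Bm (iv), C#m (v), D (VI), E (VII) — E major is indeed VII.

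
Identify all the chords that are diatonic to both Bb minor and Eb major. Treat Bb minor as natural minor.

Fm, Ab

Triads in Bb minor (natural minor): Bbm (i), Cdim (ii°), Db (III), Ebm (iv), Fm (v), Gb (VI), Ab (VII).
Triads in Eb major: Eb (I), Fm (ii), Gm (iii), Ab (IV), Bb (V), Cm (vi), Ddim (vii°).
Shared triads with their functions: Fm (v in Bb minor, ii in Eb major); Ab (VII in Bb minor, IV in Eb major).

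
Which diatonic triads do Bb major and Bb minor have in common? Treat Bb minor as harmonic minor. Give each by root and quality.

Triads in Bb major: Bb major (I), C minor (ii), D minor (iii), Eb major (IV), F major (V), G minor (vi), A diminished (vii°).
Triads in Bb minor (harmonic minor): Bb minor (i), C diminished (ii°), Db augmented (III+), Eb minor (iv), F major (V), Gb major (VI), A diminished (vii°).
Shared triads with their functions: F major (V in Bb major, V in Bb minor); A diminished (vii° in Bb major, vii° in Bb minor).

F, Adim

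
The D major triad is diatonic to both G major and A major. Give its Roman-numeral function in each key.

The scale of G major is G A B C D E F#; D is degree 5, and the triad built there (D-F#-A) is major, so it is V.
The scale of A major is A B C# D E F# G#; D is degree 4, and the triad built there (D-F#-A) is major, so it is IV.

V in G major; IV in A major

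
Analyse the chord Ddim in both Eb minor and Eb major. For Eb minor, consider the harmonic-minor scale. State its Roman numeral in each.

vii° in Eb minor; vii° in Eb major

The scale of Eb minor (harmonic minor) is Eb F Gb Ab Bb Cb D; D is degree 7, and the triad built there (D-F-Ab) is diminished, so it is vii°.
The scale of Eb major is Eb F G Ab Bb C D; D is degree 7, and the triad built there (D-F-Ab) is diminished, so it is vii°.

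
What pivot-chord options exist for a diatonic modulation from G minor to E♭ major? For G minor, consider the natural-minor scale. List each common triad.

Triads in G minor (natural minor): Gm (i), Adim (ii°), B♭ (III), Cm (iv), Dm (v), E♭ (VI), F (VII).
Triads in E♭ major: E♭ (I), Fm (ii), Gm (iii), A♭ (IV), B♭ (V), Cm (vi), Ddim (vii°).
Shared triads with their functions: Gm (i in G minor, iii in E♭ major); B♭ (III in G minor, V in E♭ major); Cm (iv in G minor, vi in E♭ major); E♭ (VI in G minor, I in E♭ major).

Gm, B♭, Cm, E♭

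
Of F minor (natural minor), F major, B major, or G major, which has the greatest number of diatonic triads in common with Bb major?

F major

Triads of Bb major: Bb (I), Cm (ii), Dm (iii), Eb (IV), F (V), Gm (vi), Adim (vii°).
F minor (natural minor) shares 2: Cm, Eb.
F major shares 4: Bb, Dm, F, Gm.
B major shares 0: none.
G major shares 0: none.
The most common triads (4) are shared with F major.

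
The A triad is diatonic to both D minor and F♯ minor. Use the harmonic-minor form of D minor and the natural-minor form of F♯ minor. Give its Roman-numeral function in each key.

The scale of D minor (harmonic minor) is D E F G A B♭ C♯; A is degree 5, and the triad built there (A-C♯-E) is major, so it is V.
The scale of F♯ minor (natural minor) is F♯ G♯ A B C♯ D E; A is degree 3, and the triad built there (A-C♯-E) is major, so it is III.

V in D minor; III in F♯ minor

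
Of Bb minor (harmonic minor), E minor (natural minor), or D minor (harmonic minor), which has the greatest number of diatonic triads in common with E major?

D minor

Triads of E major: E (I), F#m (ii), G#m (iii), A (IV), B (V), C#m (vi), D#dim (vii°).
Bb minor (harmonic minor) shares 0: none.
E minor (natural minor) shares 0: none.
D minor (harmonic minor) shares 1: A.
The most common triads (1) are shared with D minor.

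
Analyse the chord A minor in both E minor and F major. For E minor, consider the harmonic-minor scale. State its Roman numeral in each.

iv in E minor; iii in F major

The scale of E minor (harmonic minor) is E F♯ G A B C D♯; A is degree 4, and the triad built there (A-C-E) is minor, so it is iv.
The scale of F major is F G A B♭ C D E; A is degree 3, and the triad built there (A-C-E) is minor, so it is iii.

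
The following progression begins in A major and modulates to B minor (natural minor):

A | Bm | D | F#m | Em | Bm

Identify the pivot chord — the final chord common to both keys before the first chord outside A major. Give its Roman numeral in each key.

Chords diatonic to A major: A, Bm, C#m, D, E, F#m, G#dim.
Reading the progression, the first chord not in that set is Em, so the modulation leaves A major there.
The chord immediately before Em is F#m, which is diatonic to both keys: vi in A major and v in B minor.

F#m — vi in A major, v in B minor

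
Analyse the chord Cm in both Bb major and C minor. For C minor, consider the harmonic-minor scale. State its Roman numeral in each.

The scale of Bb major is Bb C D Eb F G A; C is degree 2, and the triad built there (C-Eb-G) is minor, so it is ii.
The scale of C minor (harmonic minor) is C D Eb F G Ab B; C is degree 1, and the triad built there (C-Eb-G) is minor, so it is i.

ii in Bb major; i in C minor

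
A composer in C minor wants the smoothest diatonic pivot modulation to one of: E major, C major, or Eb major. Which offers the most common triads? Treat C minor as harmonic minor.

Triads of C minor (harmonic minor): C minor (i), D diminished (ii°), Eb augmented (III+), F minor (iv), G major (V), Ab major (VI), B diminished (vii°).
E major shares 0: none.
C major shares 2: G, Bdim.
Eb major shares 4: Cm, Ddim, Fm, Ab.
The most common triads (4) are shared with Eb major.

Eb major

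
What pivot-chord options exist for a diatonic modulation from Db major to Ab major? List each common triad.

Db, Fm, Ab, Bbm

Triads in Db major: Db (I), Ebm (ii), Fm (iii), Gb (IV), Ab (V), Bbm (vi), Cdim (vii°).
Triads in Ab major: Ab (I), Bbm (ii), Cm (iii), Db (IV), Eb (V), Fm (vi), Gdim (vii°).
Shared triads with their functions: Db (I in Db major, IV in Ab major); Fm (iii in Db major, vi in Ab major); Ab (V in Db major, I in Ab major); Bbm (vi in Db major, ii in Ab major).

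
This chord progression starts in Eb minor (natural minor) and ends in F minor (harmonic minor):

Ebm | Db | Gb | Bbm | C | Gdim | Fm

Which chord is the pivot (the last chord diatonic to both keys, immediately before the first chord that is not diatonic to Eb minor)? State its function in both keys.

Bbm — v in Eb minor, iv in F minor

Chords diatonic to Eb minor: Ebm, Fdim, Gb, Abm, Bbm, Cb, Db.
Reading the progression, the first chord not in that set is C, so the modulation leaves Eb minor there.
The chord immediately before C is Bbm, which is diatonic to both keys: v in Eb minor and iv in F minor.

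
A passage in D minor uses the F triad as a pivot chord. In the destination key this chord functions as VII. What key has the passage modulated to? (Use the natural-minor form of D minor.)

The numeral VII denotes a major triad on scale degree 7. With F on degree 7, the tonic of the new key is G.
Degree 7 carries a major triad in natural-minor keys, so the destination is G minor.
Check: the diatonic triads of G minor (natural minor) are Gm (i), Adim (ii°), Bb (III), Cm (iv), Dm (v), Eb (VI), F (VII) — F is indeed VII.

G minor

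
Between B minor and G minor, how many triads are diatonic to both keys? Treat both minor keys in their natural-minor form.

Diatonic triads of B minor (natural minor): Bm (i), C#dim (ii°), D (III), Em (iv), F#m (v), G (VI), A (VII).
Diatonic triads of G minor (natural minor): Gm (i), Adim (ii°), Bb (III), Cm (iv), Dm (v), Eb (VI), F (VII).
No triad has the same root and quality in both keys.

0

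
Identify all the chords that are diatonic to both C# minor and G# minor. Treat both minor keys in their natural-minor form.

Triads in C# minor (natural minor): C# minor (i), D# diminished (ii°), E major (III), F# minor (iv), G# minor (v), A major (VI), B major (VII).
Triads in G# minor (natural minor): G# minor (i), A# diminished (ii°), B major (III), C# minor (iv), D# minor (v), E major (VI), F# major (VII).
Shared triads with their functions: C# minor (i in C# minor, iv in G# minor); E major (III in C# minor, VI in G# minor); G# minor (v in C# minor, i in G# minor); B major (VII in C# minor, III in G# minor).

C#m, E, G#m, B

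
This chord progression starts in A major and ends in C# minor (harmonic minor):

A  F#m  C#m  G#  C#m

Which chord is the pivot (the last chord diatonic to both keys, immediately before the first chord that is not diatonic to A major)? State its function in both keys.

C#m — iii in A major, i in C# minor

Chords diatonic to A major: A, Bm, C#m, D, E, F#m, G#dim.
Reading the progression, the first chord not in that set is G#, so the modulation leaves A major there.
The chord immediately before G# is C#m, which is diatonic to both keys: iii in A major and i in C# minor.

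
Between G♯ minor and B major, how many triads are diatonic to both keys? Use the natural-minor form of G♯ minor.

7

Diatonic triads of G♯ minor (natural minor): G♯m (i), A♯dim (ii°), B (III), C♯m (iv), D♯m (v), E (VI), F♯ (VII).
Diatonic triads of B major: B (I), C♯m (ii), D♯m (iii), E (IV), F♯ (V), G♯m (vi), A♯dim (vii°).
Matching root and quality in both lists: G♯m, A♯dim, B, C♯m, D♯m, E, F♯.
That gives 7 common triads.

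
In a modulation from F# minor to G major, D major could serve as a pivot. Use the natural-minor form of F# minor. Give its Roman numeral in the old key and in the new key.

VI in F# minor; V in G major

The scale of F# minor (natural minor) is F# G# A B C# D E; D is degree 6, and the triad built there (D-F#-A) is major, so it is VI.
The scale of G major is G A B C D E F#; D is degree 5, and the triad built there (D-F#-A) is major, so it is V.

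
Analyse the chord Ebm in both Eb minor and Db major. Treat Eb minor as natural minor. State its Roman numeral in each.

The scale of Eb minor (natural minor) is Eb F Gb Ab Bb Cb Db; Eb is degree 1, and the triad built there (Eb-Gb-Bb) is minor, so it is i.
The scale of Db major is Db Eb F Gb Ab Bb C; Eb is degree 2, and the triad built there (Eb-Gb-Bb) is minor, so it is ii.

i in Eb minor; ii in Db major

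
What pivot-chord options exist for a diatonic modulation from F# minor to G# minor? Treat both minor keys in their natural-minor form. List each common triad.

Triads in F# minor (natural minor): F# minor (i), G# diminished (ii°), A major (III), B minor (iv), C# minor (v), D major (VI), E major (VII).
Triads in G# minor (natural minor): G# minor (i), A# diminished (ii°), B major (III), C# minor (iv), D# minor (v), E major (VI), F# major (VII).
Shared triads with their functions: C# minor (v in F# minor, iv in G# minor); E major (VII in F# minor, VI in G# minor).

C#m, E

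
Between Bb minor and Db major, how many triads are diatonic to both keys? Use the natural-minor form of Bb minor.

7

Diatonic triads of Bb minor (natural minor): Bbm (i), Cdim (ii°), Db (III), Ebm (iv), Fm (v), Gb (VI), Ab (VII).
Diatonic triads of Db major: Db (I), Ebm (ii), Fm (iii), Gb (IV), Ab (V), Bbm (vi), Cdim (vii°).
Matching root and quality in both lists: Bbm, Cdim, Db, Ebm, Fm, Gb, Ab.
That gives 7 common triads.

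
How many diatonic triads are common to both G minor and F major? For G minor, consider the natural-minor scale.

4

Diatonic triads of G minor (natural minor): Gm (i), Adim (ii°), Bb (III), Cm (iv), Dm (v), Eb (VI), F (VII).
Diatonic triads of F major: F (I), Gm (ii), Am (iii), Bb (IV), C (V), Dm (vi), Edim (vii°).
Matching root and quality in both lists: Gm, Bb, Dm, F.
That gives 4 common triads.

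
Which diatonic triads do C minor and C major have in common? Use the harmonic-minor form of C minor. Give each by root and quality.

Triads in C minor (harmonic minor): Cm (i), Ddim (ii°), Ebaug (III+), Fm (iv), G (V), Ab (VI), Bdim (vii°).
Triads in C major: C (I), Dm (ii), Em (iii), F (IV), G (V), Am (vi), Bdim (vii°).
Shared triads with their functions: G (V in C minor, V in C major); Bdim (vii° in C minor, vii° in C major).

G, Bdim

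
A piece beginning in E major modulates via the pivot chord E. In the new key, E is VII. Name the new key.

The numeral VII denotes a major triad on scale degree 7. With E on degree 7, the tonic of the new key is F#.
Degree 7 carries a major triad in natural-minor keys, so the destination is F# minor.
Check: the diatonic triads of F# minor (natural minor) are F#m (i), G#dim (ii°), A (III), Bm (iv), C#m (v), D (VI), E (VII) — E is indeed VII.

F# minor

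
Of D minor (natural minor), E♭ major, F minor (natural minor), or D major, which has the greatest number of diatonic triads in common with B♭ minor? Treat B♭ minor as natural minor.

F minor

Triads of B♭ minor (natural minor): B♭m (i), Cdim (ii°), D♭ (III), E♭m (iv), Fm (v), G♭ (VI), A♭ (VII).
D minor (natural minor) shares 0: none.
E♭ major shares 2: Fm, A♭.
F minor (natural minor) shares 4: B♭m, D♭, Fm, A♭.
D major shares 0: none.
The most common triads (4) are shared with F minor.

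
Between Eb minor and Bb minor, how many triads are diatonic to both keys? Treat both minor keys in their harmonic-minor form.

1

Diatonic triads of Eb minor (harmonic minor): Ebm (i), Fdim (ii°), Gbaug (III+), Abm (iv), Bb (V), Cb (VI), Ddim (vii°).
Diatonic triads of Bb minor (harmonic minor): Bbm (i), Cdim (ii°), Dbaug (III+), Ebm (iv), F (V), Gb (VI), Adim (vii°).
Matching root and quality in both lists: Ebm.
That gives 1 common triad.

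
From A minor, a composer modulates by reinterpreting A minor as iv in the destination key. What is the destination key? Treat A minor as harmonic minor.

E minor

The numeral iv denotes a minor triad on scale degree 4. With A on degree 4, the tonic of the new key is E.
Degree 4 carries a minor triad in minor keys, so the destination is E minor.
Check: the diatonic triads of E minor (natural minor) are Em (i), F#dim (ii°), G (III), Am (iv), Bm (v), C (VI), D (VII) — A minor is indeed iv.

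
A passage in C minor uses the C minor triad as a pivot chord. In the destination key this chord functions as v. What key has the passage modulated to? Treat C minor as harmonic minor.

The numeral v denotes a minor triad on scale degree 5. With C on degree 5, the tonic of the new key is F.
Degree 5 carries a minor triad in natural-minor keys, so the destination is F minor.
Check: the diatonic triads of F minor (natural minor) are Fm (i), Gdim (ii°), Ab (III), Bbm (iv), Cm (v), Db (VI), Eb (VII) — C minor is indeed v.

F minor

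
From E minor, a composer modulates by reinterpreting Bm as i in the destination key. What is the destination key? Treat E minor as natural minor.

The numeral i denotes a minor triad on scale degree 1. With B on degree 1, the tonic of the new key is B.
Degree 1 carries a minor triad in minor keys, so the destination is B minor.
Check: the diatonic triads of B minor (natural minor) are Bm (i), C♯dim (ii°), D (III), Em (iv), F♯m (v), G (VI), A (VII) — Bm is indeed i.

B minor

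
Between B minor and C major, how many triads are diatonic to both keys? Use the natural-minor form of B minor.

2

Diatonic triads of B minor (natural minor): Bm (i), C#dim (ii°), D (III), Em (iv), F#m (v), G (VI), A (VII).
Diatonic triads of C major: C (I), Dm (ii), Em (iii), F (IV), G (V), Am (vi), Bdim (vii°).
Matching root and quality in both lists: Em, G.
That gives 2 common triads.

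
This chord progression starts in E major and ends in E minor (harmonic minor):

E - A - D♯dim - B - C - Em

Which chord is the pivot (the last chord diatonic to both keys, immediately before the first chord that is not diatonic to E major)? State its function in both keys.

Chords diatonic to E major: E, F♯m, G♯m, A, B, C♯m, D♯dim.
Reading the progression, the first chord not in that set is C, so the modulation leaves E major there.
The chord immediately before C is B, which is diatonic to both keys: V in E major and V in E minor.

B — V in E major, V in E minor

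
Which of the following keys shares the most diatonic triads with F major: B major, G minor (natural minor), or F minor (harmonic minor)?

G minor

Triads of F major: F major (I), G minor (ii), A minor (iii), Bb major (IV), C major (V), D minor (vi), E diminished (vii°).
B major shares 0: none.
G minor (natural minor) shares 4: F, Gm, Bb, Dm.
F minor (harmonic minor) shares 2: C, Edim.
The most common triads (4) are shared with G minor.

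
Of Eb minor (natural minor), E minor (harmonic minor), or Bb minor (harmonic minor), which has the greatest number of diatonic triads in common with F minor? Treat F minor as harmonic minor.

Eb minor

Triads of F minor (harmonic minor): F minor (i), G diminished (ii°), Ab augmented (III+), Bb minor (iv), C major (V), Db major (VI), E diminished (vii°).
Eb minor (natural minor) shares 2: Bbm, Db.
E minor (harmonic minor) shares 1: C.
Bb minor (harmonic minor) shares 1: Bbm.
The most common triads (2) are shared with Eb minor.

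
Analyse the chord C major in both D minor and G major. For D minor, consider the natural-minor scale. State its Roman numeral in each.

VII in D minor; IV in G major

The scale of D minor (natural minor) is D E F G A Bb C; C is degree 7, and the triad built there (C-E-G) is major, so it is VII.
The scale of G major is G A B C D E F#; C is degree 4, and the triad built there (C-E-G) is major, so it is IV.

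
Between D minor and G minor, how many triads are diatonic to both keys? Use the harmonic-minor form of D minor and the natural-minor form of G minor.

Diatonic triads of D minor (harmonic minor): Dm (i), Edim (ii°), Faug (III+), Gm (iv), A (V), Bb (VI), C#dim (vii°).
Diatonic triads of G minor (natural minor): Gm (i), Adim (ii°), Bb (III), Cm (iv), Dm (v), Eb (VI), F (VII).
Matching root and quality in both lists: Dm, Gm, Bb.
That gives 3 common triads.

3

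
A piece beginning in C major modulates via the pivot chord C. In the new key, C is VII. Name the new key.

The numeral VII denotes a major triad on scale degree 7. With C on degree 7, the tonic of the new key is D.
Degree 7 carries a major triad in natural-minor keys, so the destination is D minor.
Check: the diatonic triads of D minor (natural minor) are Dm (i), Edim (ii°), F (III), Gm (iv), Am (v), Bb (VI), C (VII) — C is indeed VII.

D minor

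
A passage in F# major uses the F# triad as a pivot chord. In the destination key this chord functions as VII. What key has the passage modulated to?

The numeral VII denotes a major triad on scale degree 7. With F# on degree 7, the tonic of the new key is G#.
Degree 7 carries a major triad in natural-minor keys, so the destination is G# minor.
Check: the diatonic triads of G# minor (natural minor) are G#m (i), A#dim (ii°), B (III), C#m (iv), D#m (v), E (VI), F# (VII) — F# is indeed VII.

G# minor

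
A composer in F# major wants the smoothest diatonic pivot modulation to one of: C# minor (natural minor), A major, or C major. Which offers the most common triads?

C# minor

Triads of F# major: F# (I), G#m (ii), A#m (iii), B (IV), C# (V), D#m (vi), E#dim (vii°).
C# minor (natural minor) shares 2: G#m, B.
A major shares 0: none.
C major shares 0: none.
The most common triads (2) are shared with C# minor.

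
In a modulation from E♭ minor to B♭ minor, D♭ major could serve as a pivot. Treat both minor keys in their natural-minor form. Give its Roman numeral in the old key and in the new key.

VII in E♭ minor; III in B♭ minor

The scale of E♭ minor (natural minor) is E♭ F G♭ A♭ B♭ C♭ D♭; D♭ is degree 7, and the triad built there (D♭-F-A♭) is major, so it is VII.
The scale of B♭ minor (natural minor) is B♭ C D♭ E♭ F G♭ A♭; D♭ is degree 3, and the triad built there (D♭-F-A♭) is major, so it is III.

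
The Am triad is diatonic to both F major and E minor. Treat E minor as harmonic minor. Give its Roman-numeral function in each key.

The scale of F major is F G A Bb C D E; A is degree 3, and the triad built there (A-C-E) is minor, so it is iii.
The scale of E minor (harmonic minor) is E F# G A B C D#; A is degree 4, and the triad built there (A-C-E) is minor, so it is iv.

iii in F major; iv in E minor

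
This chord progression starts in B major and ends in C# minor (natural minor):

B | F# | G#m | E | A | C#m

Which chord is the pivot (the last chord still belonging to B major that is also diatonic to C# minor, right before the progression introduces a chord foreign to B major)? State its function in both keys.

E — IV in B major, III in C# minor

Chords diatonic to B major: B, C#m, D#m, E, F#, G#m, A#dim.
Reading the progression, the first chord not in that set is A, so the modulation leaves B major there.
The chord immediately before A is E, which is diatonic to both keys: IV in B major and III in C# minor.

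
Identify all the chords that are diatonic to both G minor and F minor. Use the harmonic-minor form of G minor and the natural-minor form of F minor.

Triads in G minor (harmonic minor): Gm (i), Adim (ii°), B♭aug (III+), Cm (iv), D (V), E♭ (VI), F♯dim (vii°).
Triads in F minor (natural minor): Fm (i), Gdim (ii°), A♭ (III), B♭m (iv), Cm (v), D♭ (VI), E♭ (VII).
Shared triads with their functions: Cm (iv in G minor, v in F minor); E♭ (VI in G minor, VII in F minor).

Cm, E♭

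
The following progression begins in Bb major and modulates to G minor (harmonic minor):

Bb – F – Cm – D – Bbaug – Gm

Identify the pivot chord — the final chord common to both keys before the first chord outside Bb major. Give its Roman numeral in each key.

Cm — ii in Bb major, iv in G minor

Chords diatonic to Bb major: Bb, Cm, Dm, Eb, F, Gm, Adim.
Reading the progression, the first chord not in that set is D, so the modulation leaves Bb major there.
The chord immediately before D is Cm, which is diatonic to both keys: ii in Bb major and iv in G minor.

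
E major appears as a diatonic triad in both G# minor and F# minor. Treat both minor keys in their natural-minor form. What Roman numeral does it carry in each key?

VI in G# minor; VII in F# minor

The scale of G# minor (natural minor) is G# A# B C# D# E F#; E is degree 6, and the triad built there (E-G#-B) is major, so it is VI.
The scale of F# minor (natural minor) is F# G# A B C# D E; E is degree 7, and the triad built there (E-G#-B) is major, so it is VII.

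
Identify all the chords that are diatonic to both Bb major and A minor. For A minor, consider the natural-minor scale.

Triads in Bb major: Bb (I), Cm (ii), Dm (iii), Eb (IV), F (V), Gm (vi), Adim (vii°).
Triads in A minor (natural minor): Am (i), Bdim (ii°), C (III), Dm (iv), Em (v), F (VI), G (VII).
Shared triads with their functions: Dm (iii in Bb major, iv in A minor); F (V in Bb major, VI in A minor).

Dm, F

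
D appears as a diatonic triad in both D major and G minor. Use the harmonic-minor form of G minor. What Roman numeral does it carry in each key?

The scale of D major is D E F♯ G A B C♯; D is degree 1, and the triad built there (D-F♯-A) is major, so it is I.
The scale of G minor (harmonic minor) is G A B♭ C D E♭ F♯; D is degree 5, and the triad built there (D-F♯-A) is major, so it is V.

I in D major; V in G minor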